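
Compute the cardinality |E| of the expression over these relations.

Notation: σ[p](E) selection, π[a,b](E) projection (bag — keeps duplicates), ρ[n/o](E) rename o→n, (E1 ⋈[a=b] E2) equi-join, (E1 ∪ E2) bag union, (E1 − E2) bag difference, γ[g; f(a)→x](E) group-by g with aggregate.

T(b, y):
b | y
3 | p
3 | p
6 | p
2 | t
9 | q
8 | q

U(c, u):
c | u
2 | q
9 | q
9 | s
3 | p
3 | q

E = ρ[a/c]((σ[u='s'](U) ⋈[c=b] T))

Per-node cardinality:
  U → 5
  σ[u='s'](U) → 1
  T → 6
  (σ[u='s'](U) ⋈[c=b] T) → 1
  ρ[a/c]((σ[u='s'](U) ⋈[c=b] T)) → 1

|E| = 1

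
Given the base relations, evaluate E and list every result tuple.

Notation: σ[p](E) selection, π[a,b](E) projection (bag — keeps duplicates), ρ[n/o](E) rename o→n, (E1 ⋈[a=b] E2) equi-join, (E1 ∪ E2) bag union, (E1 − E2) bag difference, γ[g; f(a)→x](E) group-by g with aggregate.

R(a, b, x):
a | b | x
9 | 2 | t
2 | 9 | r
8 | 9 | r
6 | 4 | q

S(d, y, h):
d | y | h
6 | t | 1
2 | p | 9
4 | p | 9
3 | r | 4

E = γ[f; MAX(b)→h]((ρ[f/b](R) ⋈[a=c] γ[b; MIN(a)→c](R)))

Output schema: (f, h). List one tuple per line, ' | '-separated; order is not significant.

Per-node cardinality:
  R → 4
  ρ[f/b](R) → 4
  R → 4
  γ[b; MIN(a)→c](R) → 3
  (ρ[f/b](R) ⋈[a=c] γ[b; MIN(a)→c](R)) → 3
  γ[f; MAX(b)→h]((ρ[f/b](R) ⋈[a=c] γ[b; MIN(a)→c](R))) → 3

== RESULT ==
f | h
2 | 2
4 | 4
9 | 9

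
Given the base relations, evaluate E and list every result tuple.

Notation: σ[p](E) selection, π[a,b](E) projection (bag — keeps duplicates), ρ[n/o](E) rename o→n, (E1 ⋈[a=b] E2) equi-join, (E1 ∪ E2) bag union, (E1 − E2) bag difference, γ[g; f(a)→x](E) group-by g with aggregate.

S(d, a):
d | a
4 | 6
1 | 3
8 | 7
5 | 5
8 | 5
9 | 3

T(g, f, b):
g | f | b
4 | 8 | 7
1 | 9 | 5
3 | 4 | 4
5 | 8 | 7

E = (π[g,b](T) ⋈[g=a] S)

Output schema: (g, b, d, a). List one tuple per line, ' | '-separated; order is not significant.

Subexpression sizes:
  T → 4
  π[g,b](T) → 4
  S → 6
  (π[g,b](T) ⋈[g=a] S) → 4

== RESULT ==
g | b | d | a
3 | 4 | 1 | 3
3 | 4 | 9 | 3
5 | 7 | 5 | 5
5 | 7 | 8 | 5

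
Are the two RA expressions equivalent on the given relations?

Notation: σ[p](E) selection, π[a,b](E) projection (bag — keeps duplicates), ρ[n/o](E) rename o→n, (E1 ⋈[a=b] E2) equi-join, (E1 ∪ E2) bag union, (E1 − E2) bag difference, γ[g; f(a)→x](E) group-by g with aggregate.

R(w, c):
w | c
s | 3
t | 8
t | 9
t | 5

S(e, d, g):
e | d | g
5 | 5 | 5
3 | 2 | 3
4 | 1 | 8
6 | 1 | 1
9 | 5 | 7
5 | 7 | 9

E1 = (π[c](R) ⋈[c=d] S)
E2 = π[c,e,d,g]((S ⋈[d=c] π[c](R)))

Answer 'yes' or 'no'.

E1 subexpression sizes:
  R → 4
  π[c](R) → 4
  S → 6
  (π[c](R) ⋈[c=d] S) → 2
E2 subexpression sizes:
  S → 6
  R → 4
  π[c](R) → 4
  (S ⋈[d=c] π[c](R)) → 2
  π[c,e,d,g]((S ⋈[d=c] π[c](R))) → 2

E1 and E2 produce the same multiset:
c | e | d | g
5 | 5 | 5 | 5
5 | 9 | 5 | 7

yes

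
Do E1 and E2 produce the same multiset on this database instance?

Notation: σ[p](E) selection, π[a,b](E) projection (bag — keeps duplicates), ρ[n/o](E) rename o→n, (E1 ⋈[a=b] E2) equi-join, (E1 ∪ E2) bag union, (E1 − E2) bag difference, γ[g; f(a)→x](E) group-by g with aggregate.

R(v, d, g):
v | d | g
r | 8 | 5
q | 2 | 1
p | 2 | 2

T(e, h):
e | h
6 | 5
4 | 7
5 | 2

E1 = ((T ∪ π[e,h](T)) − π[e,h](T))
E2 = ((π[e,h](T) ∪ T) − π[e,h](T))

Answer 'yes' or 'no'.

E1 subexpression sizes:
  T → 3
  T → 3
  π[e,h](T) → 3
  (T ∪ π[e,h](T)) → 6
  T → 3
  π[e,h](T) → 3
  ((T ∪ π[e,h](T)) − π[e,h](T)) → 3
E2 subexpression sizes:
  T → 3
  π[e,h](T) → 3
  T → 3
  (π[e,h](T) ∪ T) → 6
  T → 3
  π[e,h](T) → 3
  ((π[e,h](T) ∪ T) − π[e,h](T)) → 3

E1 and E2 produce the same multiset:
e | h
4 | 7
5 | 2
6 | 5

yes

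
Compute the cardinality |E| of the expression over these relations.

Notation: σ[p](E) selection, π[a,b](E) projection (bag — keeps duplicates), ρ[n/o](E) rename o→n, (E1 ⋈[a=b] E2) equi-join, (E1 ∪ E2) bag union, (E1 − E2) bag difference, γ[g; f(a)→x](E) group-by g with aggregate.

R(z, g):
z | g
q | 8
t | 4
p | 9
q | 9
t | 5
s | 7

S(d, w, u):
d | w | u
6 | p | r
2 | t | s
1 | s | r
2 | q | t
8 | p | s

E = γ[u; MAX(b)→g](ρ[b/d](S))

Per-node cardinality:
  S → 5
  ρ[b/d](S) → 5
  γ[u; MAX(b)→g](ρ[b/d](S)) → 3

|E| = 3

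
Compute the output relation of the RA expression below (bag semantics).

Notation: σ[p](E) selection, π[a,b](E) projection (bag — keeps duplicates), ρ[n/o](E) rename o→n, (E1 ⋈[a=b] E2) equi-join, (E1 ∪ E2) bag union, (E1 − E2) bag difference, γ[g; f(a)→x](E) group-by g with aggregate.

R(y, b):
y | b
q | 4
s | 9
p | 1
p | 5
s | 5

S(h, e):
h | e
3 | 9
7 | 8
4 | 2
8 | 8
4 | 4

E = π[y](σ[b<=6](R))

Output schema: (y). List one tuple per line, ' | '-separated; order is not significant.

Per-node cardinality:
  R → 5
  σ[b<=6](R) → 4
  π[y](σ[b<=6](R)) → 4

== RESULT ==
y
p
p
q
s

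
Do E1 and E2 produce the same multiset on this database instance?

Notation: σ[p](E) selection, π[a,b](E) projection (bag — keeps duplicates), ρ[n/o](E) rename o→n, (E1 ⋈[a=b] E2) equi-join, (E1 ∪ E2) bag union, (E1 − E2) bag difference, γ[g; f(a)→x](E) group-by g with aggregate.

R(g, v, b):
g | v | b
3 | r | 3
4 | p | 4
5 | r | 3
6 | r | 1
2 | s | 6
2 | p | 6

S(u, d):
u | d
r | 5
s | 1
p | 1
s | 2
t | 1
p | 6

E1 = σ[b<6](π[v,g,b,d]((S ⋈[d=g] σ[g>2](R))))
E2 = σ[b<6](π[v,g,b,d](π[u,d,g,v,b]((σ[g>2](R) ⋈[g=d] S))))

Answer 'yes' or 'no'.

E1 subexpression sizes:
  S → 6
  R → 6
  σ[g>2](R) → 4
  (S ⋈[d=g] σ[g>2](R)) → 2
  π[v,g,b,d]((S ⋈[d=g] σ[g>2](R))) → 2
  σ[b<6](π[v,g,b,d]((S ⋈[d=g] σ[g>2](R)))) → 2
E2 subexpression sizes:
  R → 6
  σ[g>2](R) → 4
  S → 6
  (σ[g>2](R) ⋈[g=d] S) → 2
  π[u,d,g,v,b]((σ[g>2](R) ⋈[g=d] S)) → 2
  π[v,g,b,d](π[u,d,g,v,b]((σ[g>2](R) ⋈[g=d] S))) → 2
  σ[b<6](π[v,g,b,d](π[u,d,g,v,b]((σ[g>2](R) ⋈[g=d] S)))) → 2

E1 and E2 produce the same multiset:
v | g | b | d
r | 5 | 3 | 5
r | 6 | 1 | 6

yes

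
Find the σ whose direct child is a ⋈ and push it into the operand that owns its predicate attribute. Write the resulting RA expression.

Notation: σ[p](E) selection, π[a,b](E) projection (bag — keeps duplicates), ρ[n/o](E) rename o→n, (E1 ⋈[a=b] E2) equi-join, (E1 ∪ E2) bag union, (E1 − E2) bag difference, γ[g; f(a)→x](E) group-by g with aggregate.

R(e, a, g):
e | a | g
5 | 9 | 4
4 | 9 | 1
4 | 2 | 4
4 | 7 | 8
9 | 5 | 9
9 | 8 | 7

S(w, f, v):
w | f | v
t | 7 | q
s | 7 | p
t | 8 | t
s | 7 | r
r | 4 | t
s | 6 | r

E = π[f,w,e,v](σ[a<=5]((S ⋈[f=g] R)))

σ filters on a, owned by the right side.
E' = π[f,w,e,v]((S ⋈[f=g] σ[a<=5](R)))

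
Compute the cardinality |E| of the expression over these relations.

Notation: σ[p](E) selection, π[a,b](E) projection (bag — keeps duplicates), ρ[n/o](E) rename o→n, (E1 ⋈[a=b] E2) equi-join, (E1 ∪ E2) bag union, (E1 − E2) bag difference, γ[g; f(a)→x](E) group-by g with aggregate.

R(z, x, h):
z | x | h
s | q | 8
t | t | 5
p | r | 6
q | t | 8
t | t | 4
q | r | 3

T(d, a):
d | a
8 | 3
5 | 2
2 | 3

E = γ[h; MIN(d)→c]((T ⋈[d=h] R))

Row counts bottom-up:
  T → 3
  R → 6
  (T ⋈[d=h] R) → 3
  γ[h; MIN(d)→c]((T ⋈[d=h] R)) → 2

|E| = 2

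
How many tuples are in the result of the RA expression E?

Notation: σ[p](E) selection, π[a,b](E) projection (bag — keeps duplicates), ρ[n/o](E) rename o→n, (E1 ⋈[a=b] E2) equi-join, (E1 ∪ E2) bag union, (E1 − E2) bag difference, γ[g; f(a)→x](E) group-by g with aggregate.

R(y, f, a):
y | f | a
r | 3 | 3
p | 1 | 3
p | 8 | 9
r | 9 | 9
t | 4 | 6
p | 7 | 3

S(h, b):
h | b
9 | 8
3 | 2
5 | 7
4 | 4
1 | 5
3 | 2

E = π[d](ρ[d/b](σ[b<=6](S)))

Per-node cardinality:
  S → 6
  σ[b<=6](S) → 4
  ρ[d/b](σ[b<=6](S)) → 4
  π[d](ρ[d/b](σ[b<=6](S))) → 4

|E| = 4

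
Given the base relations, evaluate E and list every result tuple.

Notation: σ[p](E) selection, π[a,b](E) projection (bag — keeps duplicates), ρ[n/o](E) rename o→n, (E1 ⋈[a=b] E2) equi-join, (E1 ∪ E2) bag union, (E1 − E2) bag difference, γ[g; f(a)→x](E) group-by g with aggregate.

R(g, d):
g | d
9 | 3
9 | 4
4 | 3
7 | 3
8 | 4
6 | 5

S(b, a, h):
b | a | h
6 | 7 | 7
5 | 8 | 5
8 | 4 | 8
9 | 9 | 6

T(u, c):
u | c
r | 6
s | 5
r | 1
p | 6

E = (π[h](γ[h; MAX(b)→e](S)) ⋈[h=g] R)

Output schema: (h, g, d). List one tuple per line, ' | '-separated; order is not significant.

Stepwise |·|:
  S → 4
  γ[h; MAX(b)→e](S) → 4
  π[h](γ[h; MAX(b)→e](S)) → 4
  R → 6
  (π[h](γ[h; MAX(b)→e](S)) ⋈[h=g] R) → 3

== RESULT ==
h | g | d
6 | 6 | 5
7 | 7 | 3
8 | 8 | 4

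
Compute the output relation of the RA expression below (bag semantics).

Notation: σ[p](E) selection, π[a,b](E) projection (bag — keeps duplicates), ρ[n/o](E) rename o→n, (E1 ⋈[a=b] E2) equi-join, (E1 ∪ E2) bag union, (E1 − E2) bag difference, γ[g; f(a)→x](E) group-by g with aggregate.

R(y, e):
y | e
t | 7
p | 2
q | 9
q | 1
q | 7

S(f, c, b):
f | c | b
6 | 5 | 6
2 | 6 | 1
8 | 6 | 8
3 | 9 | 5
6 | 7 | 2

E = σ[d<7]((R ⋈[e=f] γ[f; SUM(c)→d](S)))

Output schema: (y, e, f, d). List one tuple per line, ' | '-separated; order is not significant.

Subexpression sizes:
  R → 5
  S → 5
  γ[f; SUM(c)→d](S) → 4
  (R ⋈[e=f] γ[f; SUM(c)→d](S)) → 1
  σ[d<7]((R ⋈[e=f] γ[f; SUM(c)→d](S))) → 1

== RESULT ==
y | e | f | d
p | 2 | 2 | 6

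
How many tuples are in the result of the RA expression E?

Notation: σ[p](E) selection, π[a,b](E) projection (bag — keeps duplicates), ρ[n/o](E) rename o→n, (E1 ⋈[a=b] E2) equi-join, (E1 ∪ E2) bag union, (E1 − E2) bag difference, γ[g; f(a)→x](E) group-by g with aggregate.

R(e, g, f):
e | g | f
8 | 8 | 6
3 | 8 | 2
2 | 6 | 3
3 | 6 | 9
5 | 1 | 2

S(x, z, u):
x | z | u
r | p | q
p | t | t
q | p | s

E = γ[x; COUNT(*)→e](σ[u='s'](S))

Stepwise |·|:
  S → 3
  σ[u='s'](S) → 1
  γ[x; COUNT(*)→e](σ[u='s'](S)) → 1

|E| = 1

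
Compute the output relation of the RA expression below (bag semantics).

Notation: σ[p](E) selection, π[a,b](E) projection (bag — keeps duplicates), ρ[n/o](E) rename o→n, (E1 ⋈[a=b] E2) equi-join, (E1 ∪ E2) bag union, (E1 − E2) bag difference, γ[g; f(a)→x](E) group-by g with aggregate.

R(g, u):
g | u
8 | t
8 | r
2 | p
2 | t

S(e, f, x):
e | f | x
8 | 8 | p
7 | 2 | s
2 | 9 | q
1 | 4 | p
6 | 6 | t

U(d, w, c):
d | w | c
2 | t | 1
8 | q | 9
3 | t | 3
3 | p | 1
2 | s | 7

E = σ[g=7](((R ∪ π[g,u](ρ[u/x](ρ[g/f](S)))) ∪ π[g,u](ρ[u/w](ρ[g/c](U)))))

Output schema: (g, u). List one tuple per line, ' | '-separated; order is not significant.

Per-node cardinality:
  R → 4
  S → 5
  ρ[g/f](S) → 5
  ρ[u/x](ρ[g/f](S)) → 5
  π[g,u](ρ[u/x](ρ[g/f](S))) → 5
  (R ∪ π[g,u](ρ[u/x](ρ[g/f](S)))) → 9
  U → 5
  ρ[g/c](U) → 5
  ρ[u/w](ρ[g/c](U)) → 5
  π[g,u](ρ[u/w](ρ[g/c](U))) → 5
  ((R ∪ π[g,u](ρ[u/x](ρ[g/f](S)))) ∪ π[g,u](ρ[u/w](ρ[g/c](U)))) → 14
  σ[g=7](((R ∪ π[g,u](ρ[u/x](ρ[g/f](S)))) ∪ π[g,u](ρ[u/w](ρ[g/c](U))))) → 1

== RESULT ==
g | u
7 | s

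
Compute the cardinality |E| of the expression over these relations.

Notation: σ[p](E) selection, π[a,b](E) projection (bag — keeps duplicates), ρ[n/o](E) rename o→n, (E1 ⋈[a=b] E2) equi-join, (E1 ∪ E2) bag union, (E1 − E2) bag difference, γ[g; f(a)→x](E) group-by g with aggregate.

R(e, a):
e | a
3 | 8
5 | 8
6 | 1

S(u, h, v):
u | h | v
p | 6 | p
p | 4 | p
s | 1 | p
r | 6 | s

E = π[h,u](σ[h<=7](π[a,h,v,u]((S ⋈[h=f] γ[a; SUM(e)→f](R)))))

Subexpression sizes:
  S → 4
  R → 3
  γ[a; SUM(e)→f](R) → 2
  (S ⋈[h=f] γ[a; SUM(e)→f](R)) → 2
  π[a,h,v,u]((S ⋈[h=f] γ[a; SUM(e)→f](R))) → 2
  σ[h<=7](π[a,h,v,u]((S ⋈[h=f] γ[a; SUM(e)→f](R)))) → 2
  π[h,u](σ[h<=7](π[a,h,v,u]((S ⋈[h=f] γ[a; SUM(e)→f](R))))) → 2

|E| = 2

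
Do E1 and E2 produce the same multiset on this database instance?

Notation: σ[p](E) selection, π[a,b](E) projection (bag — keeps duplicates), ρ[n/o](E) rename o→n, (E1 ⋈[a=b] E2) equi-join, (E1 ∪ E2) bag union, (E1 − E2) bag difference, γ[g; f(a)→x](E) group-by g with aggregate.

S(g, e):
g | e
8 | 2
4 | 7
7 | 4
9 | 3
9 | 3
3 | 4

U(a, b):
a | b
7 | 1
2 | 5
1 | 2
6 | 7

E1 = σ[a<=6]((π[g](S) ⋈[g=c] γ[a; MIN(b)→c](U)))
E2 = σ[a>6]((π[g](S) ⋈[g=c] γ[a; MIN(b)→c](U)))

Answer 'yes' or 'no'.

E1 row counts bottom-up:
  S → 6
  π[g](S) → 6
  U → 4
  γ[a; MIN(b)→c](U) → 4
  (π[g](S) ⋈[g=c] γ[a; MIN(b)→c](U)) → 1
  σ[a<=6]((π[g](S) ⋈[g=c] γ[a; MIN(b)→c](U))) → 1
E2 row counts bottom-up:
  S → 6
  π[g](S) → 6
  U → 4
  γ[a; MIN(b)→c](U) → 4
  (π[g](S) ⋈[g=c] γ[a; MIN(b)→c](U)) → 1
  σ[a>6]((π[g](S) ⋈[g=c] γ[a; MIN(b)→c](U))) → 0

E1 result:
g | a | c
7 | 6 | 7
E2 result:
g | a | c
(0 rows)
Witness: (7, 6, 7) appears 1× in E1 but 0× in E2.

no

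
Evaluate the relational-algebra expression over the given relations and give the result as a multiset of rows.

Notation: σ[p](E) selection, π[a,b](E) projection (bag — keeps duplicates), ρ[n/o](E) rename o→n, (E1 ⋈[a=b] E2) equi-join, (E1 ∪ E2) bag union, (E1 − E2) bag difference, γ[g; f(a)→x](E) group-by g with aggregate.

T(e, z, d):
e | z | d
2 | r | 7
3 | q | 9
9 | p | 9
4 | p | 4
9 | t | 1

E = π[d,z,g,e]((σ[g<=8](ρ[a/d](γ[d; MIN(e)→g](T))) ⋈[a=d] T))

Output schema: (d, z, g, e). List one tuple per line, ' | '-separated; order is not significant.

Stepwise |·|:
  T → 5
  γ[d; MIN(e)→g](T) → 4
  ρ[a/d](γ[d; MIN(e)→g](T)) → 4
  σ[g<=8](ρ[a/d](γ[d; MIN(e)→g](T))) → 3
  T → 5
  (σ[g<=8](ρ[a/d](γ[d; MIN(e)→g](T))) ⋈[a=d] T) → 4
  π[d,z,g,e]((σ[g<=8](ρ[a/d](γ[d; MIN(e)→g](T))) ⋈[a=d] T)) → 4

== RESULT ==
d | z | g | e
4 | p | 4 | 4
7 | r | 2 | 2
9 | p | 3 | 9
9 | q | 3 | 3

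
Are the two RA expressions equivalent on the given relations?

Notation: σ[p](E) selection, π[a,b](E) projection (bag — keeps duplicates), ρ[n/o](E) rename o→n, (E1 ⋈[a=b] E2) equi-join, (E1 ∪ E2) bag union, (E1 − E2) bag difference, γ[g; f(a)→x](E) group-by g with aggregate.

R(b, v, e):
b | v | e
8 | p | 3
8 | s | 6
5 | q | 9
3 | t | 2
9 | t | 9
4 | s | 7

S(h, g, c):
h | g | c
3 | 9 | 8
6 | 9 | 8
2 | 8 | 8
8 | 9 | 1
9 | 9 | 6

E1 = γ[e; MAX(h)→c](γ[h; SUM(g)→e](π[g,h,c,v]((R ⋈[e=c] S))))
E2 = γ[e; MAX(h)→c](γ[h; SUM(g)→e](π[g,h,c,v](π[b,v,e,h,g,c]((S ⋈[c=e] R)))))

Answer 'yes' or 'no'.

E1 per-node cardinality:
  R → 6
  S → 5
  (R ⋈[e=c] S) → 1
  π[g,h,c,v]((R ⋈[e=c] S)) → 1
  γ[h; SUM(g)→e](π[g,h,c,v]((R ⋈[e=c] S))) → 1
  γ[e; MAX(h)→c](γ[h; SUM(g)→e](π[g,h,c,v]((R ⋈[e=c] S)))) → 1
E2 per-node cardinality:
  S → 5
  R → 6
  (S ⋈[c=e] R) → 1
  π[b,v,e,h,g,c]((S ⋈[c=e] R)) → 1
  π[g,h,c,v](π[b,v,e,h,g,c]((S ⋈[c=e] R))) → 1
  γ[h; SUM(g)→e](π[g,h,c,v](π[b,v,e,h,g,c]((S ⋈[c=e] R)))) → 1
  γ[e; MAX(h)→c](γ[h; SUM(g)→e](π[g,h,c,v](π[b,v,e,h,g,c]((S ⋈[c=e] R))))) → 1

E1 and E2 produce the same multiset:
e | c
9 | 9

yes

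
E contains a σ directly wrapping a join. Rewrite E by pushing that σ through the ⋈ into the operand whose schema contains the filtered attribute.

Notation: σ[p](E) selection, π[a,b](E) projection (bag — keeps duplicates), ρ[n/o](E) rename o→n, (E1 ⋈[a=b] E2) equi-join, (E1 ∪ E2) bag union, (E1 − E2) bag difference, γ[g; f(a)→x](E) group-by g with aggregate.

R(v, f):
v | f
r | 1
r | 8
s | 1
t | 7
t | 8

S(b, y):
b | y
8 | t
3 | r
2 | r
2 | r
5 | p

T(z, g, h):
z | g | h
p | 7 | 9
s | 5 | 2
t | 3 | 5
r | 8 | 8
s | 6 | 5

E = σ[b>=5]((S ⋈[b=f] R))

σ filters on b, owned by the left side.
E' = (σ[b>=5](S) ⋈[b=f] R)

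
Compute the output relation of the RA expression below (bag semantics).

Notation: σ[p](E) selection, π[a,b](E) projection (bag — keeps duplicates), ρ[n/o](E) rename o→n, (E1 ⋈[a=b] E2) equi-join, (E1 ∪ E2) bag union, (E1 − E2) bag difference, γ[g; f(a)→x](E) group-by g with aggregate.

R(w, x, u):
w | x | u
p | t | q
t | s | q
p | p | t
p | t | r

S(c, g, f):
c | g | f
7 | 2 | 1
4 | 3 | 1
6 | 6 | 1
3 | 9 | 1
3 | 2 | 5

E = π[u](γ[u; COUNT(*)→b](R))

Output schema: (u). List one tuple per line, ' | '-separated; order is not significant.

Stepwise |·|:
  R → 4
  γ[u; COUNT(*)→b](R) → 3
  π[u](γ[u; COUNT(*)→b](R)) → 3

== RESULT ==
u
q
r
t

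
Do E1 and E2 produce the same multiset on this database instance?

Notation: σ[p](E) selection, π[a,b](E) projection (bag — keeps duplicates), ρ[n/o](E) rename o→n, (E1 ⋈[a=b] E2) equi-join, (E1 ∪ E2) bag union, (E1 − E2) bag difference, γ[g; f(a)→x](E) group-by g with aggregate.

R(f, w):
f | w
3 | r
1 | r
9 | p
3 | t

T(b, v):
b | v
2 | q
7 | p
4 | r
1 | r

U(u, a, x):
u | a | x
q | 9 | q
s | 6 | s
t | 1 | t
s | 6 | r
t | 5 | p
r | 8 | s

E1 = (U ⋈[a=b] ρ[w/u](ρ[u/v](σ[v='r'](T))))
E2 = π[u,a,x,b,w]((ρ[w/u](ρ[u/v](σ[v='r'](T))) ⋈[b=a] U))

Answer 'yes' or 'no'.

E1 stepwise |·|:
  U → 6
  T → 4
  σ[v='r'](T) → 2
  ρ[u/v](σ[v='r'](T)) → 2
  ρ[w/u](ρ[u/v](σ[v='r'](T))) → 2
  (U ⋈[a=b] ρ[w/u](ρ[u/v](σ[v='r'](T)))) → 1
E2 stepwise |·|:
  T → 4
  σ[v='r'](T) → 2
  ρ[u/v](σ[v='r'](T)) → 2
  ρ[w/u](ρ[u/v](σ[v='r'](T))) → 2
  U → 6
  (ρ[w/u](ρ[u/v](σ[v='r'](T))) ⋈[b=a] U) → 1
  π[u,a,x,b,w]((ρ[w/u](ρ[u/v](σ[v='r'](T))) ⋈[b=a] U)) → 1

E1 and E2 produce the same multiset:
u | a | x | b | w
t | 1 | t | 1 | r

yes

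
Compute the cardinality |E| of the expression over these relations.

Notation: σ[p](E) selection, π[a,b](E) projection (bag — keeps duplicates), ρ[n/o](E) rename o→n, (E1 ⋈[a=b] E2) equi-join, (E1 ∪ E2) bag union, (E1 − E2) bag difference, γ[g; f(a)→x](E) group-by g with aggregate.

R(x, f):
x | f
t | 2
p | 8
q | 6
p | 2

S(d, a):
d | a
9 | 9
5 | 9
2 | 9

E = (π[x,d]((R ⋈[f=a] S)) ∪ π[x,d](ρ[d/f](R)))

Row counts bottom-up:
  R → 4
  S → 3
  (R ⋈[f=a] S) → 0
  π[x,d]((R ⋈[f=a] S)) → 0
  R → 4
  ρ[d/f](R) → 4
  π[x,d](ρ[d/f](R)) → 4
  (π[x,d]((R ⋈[f=a] S)) ∪ π[x,d](ρ[d/f](R))) → 4

|E| = 4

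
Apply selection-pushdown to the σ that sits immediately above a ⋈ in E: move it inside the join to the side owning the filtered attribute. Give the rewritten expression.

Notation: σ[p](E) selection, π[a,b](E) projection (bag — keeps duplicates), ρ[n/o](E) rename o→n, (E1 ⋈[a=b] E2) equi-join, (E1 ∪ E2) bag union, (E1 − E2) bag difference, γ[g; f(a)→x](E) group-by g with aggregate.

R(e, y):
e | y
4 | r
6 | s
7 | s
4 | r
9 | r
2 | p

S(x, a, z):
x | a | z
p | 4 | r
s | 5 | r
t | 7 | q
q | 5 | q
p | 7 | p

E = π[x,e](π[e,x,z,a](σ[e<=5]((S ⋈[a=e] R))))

σ filters on e, owned by the right side.
E' = π[x,e](π[e,x,z,a]((S ⋈[a=e] σ[e<=5](R))))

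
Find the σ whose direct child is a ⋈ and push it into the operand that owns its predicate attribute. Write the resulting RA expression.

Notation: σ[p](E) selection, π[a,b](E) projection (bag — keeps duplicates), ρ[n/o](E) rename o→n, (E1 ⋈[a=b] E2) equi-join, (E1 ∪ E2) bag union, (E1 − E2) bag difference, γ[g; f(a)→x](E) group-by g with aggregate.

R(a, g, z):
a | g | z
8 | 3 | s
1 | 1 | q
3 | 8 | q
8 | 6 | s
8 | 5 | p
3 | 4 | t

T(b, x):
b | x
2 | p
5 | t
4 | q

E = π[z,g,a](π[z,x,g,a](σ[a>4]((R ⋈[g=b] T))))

σ filters on a, owned by the left side.
E' = π[z,g,a](π[z,x,g,a]((σ[a>4](R) ⋈[g=b] T)))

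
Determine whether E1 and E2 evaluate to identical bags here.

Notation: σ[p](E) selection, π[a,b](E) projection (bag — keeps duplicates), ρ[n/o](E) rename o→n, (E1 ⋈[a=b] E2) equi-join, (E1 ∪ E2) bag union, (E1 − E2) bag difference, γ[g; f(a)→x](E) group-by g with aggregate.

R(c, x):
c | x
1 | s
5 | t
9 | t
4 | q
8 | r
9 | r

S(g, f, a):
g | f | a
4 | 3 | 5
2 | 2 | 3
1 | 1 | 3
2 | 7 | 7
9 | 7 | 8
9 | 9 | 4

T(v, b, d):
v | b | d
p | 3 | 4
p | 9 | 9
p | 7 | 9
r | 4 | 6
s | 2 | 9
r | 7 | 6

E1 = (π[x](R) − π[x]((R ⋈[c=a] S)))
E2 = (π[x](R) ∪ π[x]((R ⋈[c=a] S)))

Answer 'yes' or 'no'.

E1 per-node cardinality:
  R → 6
  π[x](R) → 6
  R → 6
  S → 6
  (R ⋈[c=a] S) → 3
  π[x]((R ⋈[c=a] S)) → 3
  (π[x](R) − π[x]((R ⋈[c=a] S))) → 3
E2 per-node cardinality:
  R → 6
  π[x](R) → 6
  R → 6
  S → 6
  (R ⋈[c=a] S) → 3
  π[x]((R ⋈[c=a] S)) → 3
  (π[x](R) ∪ π[x]((R ⋈[c=a] S))) → 9

E1 result:
x
r
s
t
E2 result:
x
q
q
r
r
r
s
t
t
t
Witness: ('q',) appears 0× in E1 but 2× in E2.

no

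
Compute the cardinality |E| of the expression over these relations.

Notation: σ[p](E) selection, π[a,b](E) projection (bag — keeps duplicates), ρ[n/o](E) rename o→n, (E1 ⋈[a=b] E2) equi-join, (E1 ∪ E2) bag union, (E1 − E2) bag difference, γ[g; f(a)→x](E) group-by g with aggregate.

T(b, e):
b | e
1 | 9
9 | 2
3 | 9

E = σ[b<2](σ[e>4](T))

Stepwise |·|:
  T → 3
  σ[e>4](T) → 2
  σ[b<2](σ[e>4](T)) → 1

|E| = 1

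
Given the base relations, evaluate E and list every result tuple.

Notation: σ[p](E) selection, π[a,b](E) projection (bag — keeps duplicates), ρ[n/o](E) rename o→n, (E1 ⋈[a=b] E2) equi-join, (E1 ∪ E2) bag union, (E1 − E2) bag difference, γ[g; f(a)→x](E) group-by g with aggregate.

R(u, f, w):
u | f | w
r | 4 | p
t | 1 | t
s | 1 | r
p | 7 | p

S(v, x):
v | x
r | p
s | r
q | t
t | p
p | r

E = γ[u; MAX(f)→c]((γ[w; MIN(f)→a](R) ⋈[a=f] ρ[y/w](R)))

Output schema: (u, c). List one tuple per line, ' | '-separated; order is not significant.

Per-node cardinality:
  R → 4
  γ[w; MIN(f)→a](R) → 3
  R → 4
  ρ[y/w](R) → 4
  (γ[w; MIN(f)→a](R) ⋈[a=f] ρ[y/w](R)) → 5
  γ[u; MAX(f)→c]((γ[w; MIN(f)→a](R) ⋈[a=f] ρ[y/w](R))) → 3

== RESULT ==
u | c
r | 4
s | 1
t | 1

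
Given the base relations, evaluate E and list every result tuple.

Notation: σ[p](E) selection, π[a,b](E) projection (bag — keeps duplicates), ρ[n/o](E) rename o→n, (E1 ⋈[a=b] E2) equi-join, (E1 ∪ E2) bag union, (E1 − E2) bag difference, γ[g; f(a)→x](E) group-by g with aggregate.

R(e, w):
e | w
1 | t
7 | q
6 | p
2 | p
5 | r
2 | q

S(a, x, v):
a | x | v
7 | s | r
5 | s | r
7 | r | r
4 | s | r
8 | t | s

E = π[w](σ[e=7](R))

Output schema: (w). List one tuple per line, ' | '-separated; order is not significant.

Subexpression sizes:
  R → 6
  σ[e=7](R) → 1
  π[w](σ[e=7](R)) → 1

== RESULT ==
w
q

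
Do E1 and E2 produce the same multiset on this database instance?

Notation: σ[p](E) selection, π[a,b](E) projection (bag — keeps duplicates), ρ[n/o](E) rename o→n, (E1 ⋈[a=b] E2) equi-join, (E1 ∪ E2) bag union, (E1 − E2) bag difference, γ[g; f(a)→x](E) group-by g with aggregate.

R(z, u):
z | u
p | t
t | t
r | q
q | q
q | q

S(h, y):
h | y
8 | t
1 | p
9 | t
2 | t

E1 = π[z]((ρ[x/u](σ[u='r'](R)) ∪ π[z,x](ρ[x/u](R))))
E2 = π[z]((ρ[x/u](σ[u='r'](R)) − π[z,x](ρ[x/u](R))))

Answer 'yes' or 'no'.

E1 stepwise |·|:
  R → 5
  σ[u='r'](R) → 0
  ρ[x/u](σ[u='r'](R)) → 0
  R → 5
  ρ[x/u](R) → 5
  π[z,x](ρ[x/u](R)) → 5
  (ρ[x/u](σ[u='r'](R)) ∪ π[z,x](ρ[x/u](R))) → 5
  π[z]((ρ[x/u](σ[u='r'](R)) ∪ π[z,x](ρ[x/u](R)))) → 5
E2 stepwise |·|:
  R → 5
  σ[u='r'](R) → 0
  ρ[x/u](σ[u='r'](R)) → 0
  R → 5
  ρ[x/u](R) → 5
  π[z,x](ρ[x/u](R)) → 5
  (ρ[x/u](σ[u='r'](R)) − π[z,x](ρ[x/u](R))) → 0
  π[z]((ρ[x/u](σ[u='r'](R)) − π[z,x](ρ[x/u](R)))) → 0

E1 result:
z
p
q
q
r
t
E2 result:
z
(0 rows)
Witness: ('t',) appears 1× in E1 but 0× in E2.

no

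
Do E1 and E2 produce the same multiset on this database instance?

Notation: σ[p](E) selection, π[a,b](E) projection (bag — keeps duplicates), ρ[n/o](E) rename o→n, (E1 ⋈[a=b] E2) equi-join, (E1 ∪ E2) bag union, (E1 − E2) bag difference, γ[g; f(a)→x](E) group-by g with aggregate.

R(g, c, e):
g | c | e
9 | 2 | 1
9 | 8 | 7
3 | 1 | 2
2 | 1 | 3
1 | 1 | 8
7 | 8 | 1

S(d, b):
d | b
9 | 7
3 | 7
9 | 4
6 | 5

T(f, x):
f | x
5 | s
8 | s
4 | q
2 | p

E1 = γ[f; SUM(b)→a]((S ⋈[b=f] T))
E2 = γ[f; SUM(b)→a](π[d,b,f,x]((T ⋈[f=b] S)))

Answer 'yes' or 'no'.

E1 row counts bottom-up:
  S → 4
  T → 4
  (S ⋈[b=f] T) → 2
  γ[f; SUM(b)→a]((S ⋈[b=f] T)) → 2
E2 row counts bottom-up:
  T → 4
  S → 4
  (T ⋈[f=b] S) → 2
  π[d,b,f,x]((T ⋈[f=b] S)) → 2
  γ[f; SUM(b)→a](π[d,b,f,x]((T ⋈[f=b] S))) → 2

E1 and E2 produce the same multiset:
f | a
4 | 4
5 | 5

yes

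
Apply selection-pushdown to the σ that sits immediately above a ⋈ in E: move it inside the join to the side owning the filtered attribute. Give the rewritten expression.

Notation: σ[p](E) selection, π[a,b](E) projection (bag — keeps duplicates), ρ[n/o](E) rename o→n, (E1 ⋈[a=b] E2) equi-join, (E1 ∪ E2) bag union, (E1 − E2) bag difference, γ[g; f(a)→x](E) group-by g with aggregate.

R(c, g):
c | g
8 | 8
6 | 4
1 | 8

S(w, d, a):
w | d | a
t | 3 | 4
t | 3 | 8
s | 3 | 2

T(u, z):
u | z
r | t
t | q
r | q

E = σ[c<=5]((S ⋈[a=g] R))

σ filters on c, owned by the right side.
E' = (S ⋈[a=g] σ[c<=5](R))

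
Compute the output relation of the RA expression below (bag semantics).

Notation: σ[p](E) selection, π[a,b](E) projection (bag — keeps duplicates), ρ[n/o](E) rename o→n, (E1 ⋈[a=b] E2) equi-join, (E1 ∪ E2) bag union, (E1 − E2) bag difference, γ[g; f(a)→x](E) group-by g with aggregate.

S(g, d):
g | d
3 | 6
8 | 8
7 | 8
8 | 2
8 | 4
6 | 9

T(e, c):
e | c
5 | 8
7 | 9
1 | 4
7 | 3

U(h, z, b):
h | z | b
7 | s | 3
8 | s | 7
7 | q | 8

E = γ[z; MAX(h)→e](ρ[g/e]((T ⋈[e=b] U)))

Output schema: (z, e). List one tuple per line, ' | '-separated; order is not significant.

Subexpression sizes:
  T → 4
  U → 3
  (T ⋈[e=b] U) → 2
  ρ[g/e]((T ⋈[e=b] U)) → 2
  γ[z; MAX(h)→e](ρ[g/e]((T ⋈[e=b] U))) → 1

== RESULT ==
z | e
s | 8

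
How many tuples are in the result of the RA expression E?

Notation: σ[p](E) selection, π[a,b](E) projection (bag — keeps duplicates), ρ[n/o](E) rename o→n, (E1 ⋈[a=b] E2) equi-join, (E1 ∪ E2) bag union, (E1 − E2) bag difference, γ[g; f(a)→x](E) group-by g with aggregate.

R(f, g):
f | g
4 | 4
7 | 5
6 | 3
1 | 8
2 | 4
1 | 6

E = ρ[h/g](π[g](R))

Per-node cardinality:
  R → 6
  π[g](R) → 6
  ρ[h/g](π[g](R)) → 6

|E| = 6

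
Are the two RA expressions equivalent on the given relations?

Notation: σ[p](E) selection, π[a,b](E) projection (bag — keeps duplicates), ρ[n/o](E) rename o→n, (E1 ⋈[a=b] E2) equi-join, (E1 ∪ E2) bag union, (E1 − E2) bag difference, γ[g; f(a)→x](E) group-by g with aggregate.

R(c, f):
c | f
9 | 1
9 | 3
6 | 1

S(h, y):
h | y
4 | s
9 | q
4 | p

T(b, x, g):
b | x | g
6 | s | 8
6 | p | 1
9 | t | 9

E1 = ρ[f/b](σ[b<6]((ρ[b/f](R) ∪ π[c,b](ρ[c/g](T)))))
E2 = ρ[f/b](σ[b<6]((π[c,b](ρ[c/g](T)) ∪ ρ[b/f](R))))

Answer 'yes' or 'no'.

E1 stepwise |·|:
  R → 3
  ρ[b/f](R) → 3
  T → 3
  ρ[c/g](T) → 3
  π[c,b](ρ[c/g](T)) → 3
  (ρ[b/f](R) ∪ π[c,b](ρ[c/g](T))) → 6
  σ[b<6]((ρ[b/f](R) ∪ π[c,b](ρ[c/g](T)))) → 3
  ρ[f/b](σ[b<6]((ρ[b/f](R) ∪ π[c,b](ρ[c/g](T))))) → 3
E2 stepwise |·|:
  T → 3
  ρ[c/g](T) → 3
  π[c,b](ρ[c/g](T)) → 3
  R → 3
  ρ[b/f](R) → 3
  (π[c,b](ρ[c/g](T)) ∪ ρ[b/f](R)) → 6
  σ[b<6]((π[c,b](ρ[c/g](T)) ∪ ρ[b/f](R))) → 3
  ρ[f/b](σ[b<6]((π[c,b](ρ[c/g](T)) ∪ ρ[b/f](R)))) → 3

E1 and E2 produce the same multiset:
c | f
6 | 1
9 | 1
9 | 3

yes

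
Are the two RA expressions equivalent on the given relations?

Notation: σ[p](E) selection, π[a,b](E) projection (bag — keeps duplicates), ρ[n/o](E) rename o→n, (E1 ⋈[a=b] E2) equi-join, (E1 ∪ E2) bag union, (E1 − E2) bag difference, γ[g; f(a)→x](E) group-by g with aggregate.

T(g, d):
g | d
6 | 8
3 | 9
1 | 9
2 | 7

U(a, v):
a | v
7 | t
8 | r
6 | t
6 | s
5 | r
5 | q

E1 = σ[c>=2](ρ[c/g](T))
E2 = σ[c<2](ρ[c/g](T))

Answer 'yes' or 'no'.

E1 per-node cardinality:
  T → 4
  ρ[c/g](T) → 4
  σ[c>=2](ρ[c/g](T)) → 3
E2 per-node cardinality:
  T → 4
  ρ[c/g](T) → 4
  σ[c<2](ρ[c/g](T)) → 1

E1 result:
c | d
2 | 7
3 | 9
6 | 8
E2 result:
c | d
1 | 9
Witness: (6, 8) appears 1× in E1 but 0× in E2.

no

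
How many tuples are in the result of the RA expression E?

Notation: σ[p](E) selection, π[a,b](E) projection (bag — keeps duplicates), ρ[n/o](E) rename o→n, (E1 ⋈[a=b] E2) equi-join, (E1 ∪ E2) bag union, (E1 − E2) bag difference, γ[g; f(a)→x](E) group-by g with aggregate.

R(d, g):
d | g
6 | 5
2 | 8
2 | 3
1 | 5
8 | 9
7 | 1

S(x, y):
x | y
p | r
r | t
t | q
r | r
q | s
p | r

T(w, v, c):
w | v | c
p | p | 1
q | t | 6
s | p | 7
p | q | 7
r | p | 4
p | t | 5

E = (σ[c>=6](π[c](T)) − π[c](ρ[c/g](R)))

Subexpression sizes:
  T → 6
  π[c](T) → 6
  σ[c>=6](π[c](T)) → 3
  R → 6
  ρ[c/g](R) → 6
  π[c](ρ[c/g](R)) → 6
  (σ[c>=6](π[c](T)) − π[c](ρ[c/g](R))) → 3

|E| = 3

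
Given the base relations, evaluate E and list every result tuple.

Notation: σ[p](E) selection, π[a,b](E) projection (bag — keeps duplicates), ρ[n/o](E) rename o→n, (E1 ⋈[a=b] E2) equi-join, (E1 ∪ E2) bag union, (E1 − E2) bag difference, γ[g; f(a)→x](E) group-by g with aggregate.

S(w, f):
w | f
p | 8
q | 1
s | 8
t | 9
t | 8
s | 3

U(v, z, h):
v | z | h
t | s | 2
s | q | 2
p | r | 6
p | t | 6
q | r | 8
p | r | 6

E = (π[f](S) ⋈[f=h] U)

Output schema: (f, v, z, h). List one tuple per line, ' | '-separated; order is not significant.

Stepwise |·|:
  S → 6
  π[f](S) → 6
  U → 6
  (π[f](S) ⋈[f=h] U) → 3

== RESULT ==
f | v | z | h
8 | q | r | 8
8 | q | r | 8
8 | q | r | 8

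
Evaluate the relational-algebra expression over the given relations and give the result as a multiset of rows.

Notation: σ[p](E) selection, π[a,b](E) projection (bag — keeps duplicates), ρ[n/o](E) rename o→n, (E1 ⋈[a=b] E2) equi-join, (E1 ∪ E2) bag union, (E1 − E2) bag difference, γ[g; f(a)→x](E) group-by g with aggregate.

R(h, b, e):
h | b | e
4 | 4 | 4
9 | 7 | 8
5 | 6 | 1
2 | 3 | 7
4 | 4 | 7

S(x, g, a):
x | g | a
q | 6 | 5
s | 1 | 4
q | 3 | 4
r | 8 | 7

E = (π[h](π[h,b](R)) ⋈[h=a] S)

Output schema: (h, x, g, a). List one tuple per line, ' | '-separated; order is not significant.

Row counts bottom-up:
  R → 5
  π[h,b](R) → 5
  π[h](π[h,b](R)) → 5
  S → 4
  (π[h](π[h,b](R)) ⋈[h=a] S) → 5

== RESULT ==
h | x | g | a
4 | q | 3 | 4
4 | q | 3 | 4
4 | s | 1 | 4
4 | s | 1 | 4
5 | q | 6 | 5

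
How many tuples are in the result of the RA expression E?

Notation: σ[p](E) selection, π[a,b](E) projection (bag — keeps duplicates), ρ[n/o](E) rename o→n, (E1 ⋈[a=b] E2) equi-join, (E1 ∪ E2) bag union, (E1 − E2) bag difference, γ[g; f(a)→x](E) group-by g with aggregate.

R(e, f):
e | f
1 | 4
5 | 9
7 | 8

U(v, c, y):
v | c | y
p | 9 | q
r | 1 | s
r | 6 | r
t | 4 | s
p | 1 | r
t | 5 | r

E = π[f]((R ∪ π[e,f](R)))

Subexpression sizes:
  R → 3
  R → 3
  π[e,f](R) → 3
  (R ∪ π[e,f](R)) → 6
  π[f]((R ∪ π[e,f](R))) → 6

|E| = 6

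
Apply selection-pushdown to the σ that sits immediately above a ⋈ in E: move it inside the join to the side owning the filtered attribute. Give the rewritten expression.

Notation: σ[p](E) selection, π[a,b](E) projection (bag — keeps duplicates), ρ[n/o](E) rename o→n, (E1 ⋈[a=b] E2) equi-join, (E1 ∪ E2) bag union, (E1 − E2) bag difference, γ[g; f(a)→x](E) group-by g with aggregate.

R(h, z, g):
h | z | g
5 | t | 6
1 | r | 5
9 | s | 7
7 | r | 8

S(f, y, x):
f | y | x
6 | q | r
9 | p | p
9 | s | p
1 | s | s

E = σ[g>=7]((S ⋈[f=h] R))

σ filters on g, owned by the right side.
E' = (S ⋈[f=h] σ[g>=7](R))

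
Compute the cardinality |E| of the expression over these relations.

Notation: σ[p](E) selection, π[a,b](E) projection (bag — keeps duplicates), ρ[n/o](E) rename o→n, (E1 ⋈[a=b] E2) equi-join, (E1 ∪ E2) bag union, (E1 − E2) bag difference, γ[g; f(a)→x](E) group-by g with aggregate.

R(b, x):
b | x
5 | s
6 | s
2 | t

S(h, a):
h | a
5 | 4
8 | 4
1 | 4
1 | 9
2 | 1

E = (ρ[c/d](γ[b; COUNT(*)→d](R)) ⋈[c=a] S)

Per-node cardinality:
  R → 3
  γ[b; COUNT(*)→d](R) → 3
  ρ[c/d](γ[b; COUNT(*)→d](R)) → 3
  S → 5
  (ρ[c/d](γ[b; COUNT(*)→d](R)) ⋈[c=a] S) → 3

|E| = 3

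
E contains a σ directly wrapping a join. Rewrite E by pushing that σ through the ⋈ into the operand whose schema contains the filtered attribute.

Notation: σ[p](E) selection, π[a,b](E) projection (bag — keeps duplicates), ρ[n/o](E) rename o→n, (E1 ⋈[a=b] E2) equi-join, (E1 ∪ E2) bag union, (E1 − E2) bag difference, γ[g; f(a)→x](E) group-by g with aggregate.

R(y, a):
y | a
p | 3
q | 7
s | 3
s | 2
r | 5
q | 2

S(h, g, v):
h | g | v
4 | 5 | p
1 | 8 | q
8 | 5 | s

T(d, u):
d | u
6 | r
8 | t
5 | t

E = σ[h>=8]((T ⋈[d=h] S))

σ filters on h, owned by the right side.
E' = (T ⋈[d=h] σ[h>=8](S))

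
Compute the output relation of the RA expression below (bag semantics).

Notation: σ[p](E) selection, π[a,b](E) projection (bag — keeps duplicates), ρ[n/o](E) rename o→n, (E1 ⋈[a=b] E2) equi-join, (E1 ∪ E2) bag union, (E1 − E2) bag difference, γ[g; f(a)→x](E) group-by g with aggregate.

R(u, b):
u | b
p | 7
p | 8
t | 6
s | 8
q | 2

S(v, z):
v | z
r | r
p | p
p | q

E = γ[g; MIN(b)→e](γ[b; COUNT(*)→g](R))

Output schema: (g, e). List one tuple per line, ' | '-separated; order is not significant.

Stepwise |·|:
  R → 5
  γ[b; COUNT(*)→g](R) → 4
  γ[g; MIN(b)→e](γ[b; COUNT(*)→g](R)) → 2

== RESULT ==
g | e
1 | 2
2 | 8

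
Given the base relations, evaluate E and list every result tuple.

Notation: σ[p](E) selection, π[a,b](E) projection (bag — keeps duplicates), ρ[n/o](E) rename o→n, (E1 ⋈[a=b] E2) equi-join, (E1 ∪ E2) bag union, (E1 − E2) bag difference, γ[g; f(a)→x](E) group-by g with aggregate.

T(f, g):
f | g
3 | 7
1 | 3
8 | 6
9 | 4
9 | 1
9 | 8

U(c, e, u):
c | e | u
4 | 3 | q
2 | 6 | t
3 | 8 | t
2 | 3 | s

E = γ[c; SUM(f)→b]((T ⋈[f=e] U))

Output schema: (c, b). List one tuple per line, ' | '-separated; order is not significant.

Row counts bottom-up:
  T → 6
  U → 4
  (T ⋈[f=e] U) → 3
  γ[c; SUM(f)→b]((T ⋈[f=e] U)) → 3

== RESULT ==
c | b
2 | 3
3 | 8
4 | 3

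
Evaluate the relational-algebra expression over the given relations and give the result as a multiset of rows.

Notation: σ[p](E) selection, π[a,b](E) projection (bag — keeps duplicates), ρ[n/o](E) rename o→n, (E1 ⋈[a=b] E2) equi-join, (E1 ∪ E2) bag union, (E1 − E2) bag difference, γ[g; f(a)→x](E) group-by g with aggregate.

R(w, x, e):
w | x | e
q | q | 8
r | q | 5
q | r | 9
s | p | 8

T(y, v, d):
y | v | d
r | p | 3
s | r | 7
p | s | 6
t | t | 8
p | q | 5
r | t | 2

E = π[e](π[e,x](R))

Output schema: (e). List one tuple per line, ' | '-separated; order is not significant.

Stepwise |·|:
  R → 4
  π[e,x](R) → 4
  π[e](π[e,x](R)) → 4

== RESULT ==
e
5
8
8
9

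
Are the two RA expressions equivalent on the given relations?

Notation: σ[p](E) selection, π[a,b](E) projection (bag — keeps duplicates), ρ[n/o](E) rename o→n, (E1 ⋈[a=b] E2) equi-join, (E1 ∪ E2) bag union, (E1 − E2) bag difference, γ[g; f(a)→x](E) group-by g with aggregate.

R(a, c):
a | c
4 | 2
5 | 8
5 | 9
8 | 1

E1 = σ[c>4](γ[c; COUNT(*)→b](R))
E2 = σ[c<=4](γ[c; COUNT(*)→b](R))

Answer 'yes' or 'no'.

E1 row counts bottom-up:
  R → 4
  γ[c; COUNT(*)→b](R) → 4
  σ[c>4](γ[c; COUNT(*)→b](R)) → 2
E2 row counts bottom-up:
  R → 4
  γ[c; COUNT(*)→b](R) → 4
  σ[c<=4](γ[c; COUNT(*)→b](R)) → 2

E1 result:
c | b
8 | 1
9 | 1
E2 result:
c | b
1 | 1
2 | 1
Witness: (1, 1) appears 0× in E1 but 1× in E2.

no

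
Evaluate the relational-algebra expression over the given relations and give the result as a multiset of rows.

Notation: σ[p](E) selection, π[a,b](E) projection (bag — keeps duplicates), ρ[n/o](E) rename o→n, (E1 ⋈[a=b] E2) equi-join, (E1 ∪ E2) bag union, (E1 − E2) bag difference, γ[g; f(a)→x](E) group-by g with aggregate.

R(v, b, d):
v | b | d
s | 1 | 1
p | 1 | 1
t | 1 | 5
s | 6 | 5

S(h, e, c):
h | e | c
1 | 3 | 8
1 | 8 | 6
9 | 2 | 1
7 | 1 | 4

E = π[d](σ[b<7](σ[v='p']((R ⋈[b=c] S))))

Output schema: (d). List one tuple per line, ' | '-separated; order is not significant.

Per-node cardinality:
  R → 4
  S → 4
  (R ⋈[b=c] S) → 4
  σ[v='p']((R ⋈[b=c] S)) → 1
  σ[b<7](σ[v='p']((R ⋈[b=c] S))) → 1
  π[d](σ[b<7](σ[v='p']((R ⋈[b=c] S)))) → 1

== RESULT ==
d
1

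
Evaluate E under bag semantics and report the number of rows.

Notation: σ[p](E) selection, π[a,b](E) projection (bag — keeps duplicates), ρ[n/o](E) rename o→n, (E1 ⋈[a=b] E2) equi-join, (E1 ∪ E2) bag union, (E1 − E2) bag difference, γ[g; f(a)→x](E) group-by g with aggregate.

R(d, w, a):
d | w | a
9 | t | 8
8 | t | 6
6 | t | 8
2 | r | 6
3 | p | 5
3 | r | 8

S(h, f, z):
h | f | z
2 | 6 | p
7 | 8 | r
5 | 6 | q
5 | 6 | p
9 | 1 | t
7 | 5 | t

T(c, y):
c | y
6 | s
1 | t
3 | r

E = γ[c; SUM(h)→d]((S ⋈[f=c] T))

Stepwise |·|:
  S → 6
  T → 3
  (S ⋈[f=c] T) → 4
  γ[c; SUM(h)→d]((S ⋈[f=c] T)) → 2

|E| = 2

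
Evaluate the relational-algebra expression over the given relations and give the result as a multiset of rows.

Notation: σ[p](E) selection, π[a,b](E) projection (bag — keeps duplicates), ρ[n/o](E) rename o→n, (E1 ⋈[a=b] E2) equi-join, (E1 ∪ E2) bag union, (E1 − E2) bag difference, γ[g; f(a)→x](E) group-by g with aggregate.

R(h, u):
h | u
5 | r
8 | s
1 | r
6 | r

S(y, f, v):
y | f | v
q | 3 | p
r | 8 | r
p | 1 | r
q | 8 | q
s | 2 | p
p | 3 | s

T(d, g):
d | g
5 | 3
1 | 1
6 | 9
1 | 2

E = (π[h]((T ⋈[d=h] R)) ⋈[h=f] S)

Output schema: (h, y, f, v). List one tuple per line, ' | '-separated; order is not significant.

Row counts bottom-up:
  T → 4
  R → 4
  (T ⋈[d=h] R) → 4
  π[h]((T ⋈[d=h] R)) → 4
  S → 6
  (π[h]((T ⋈[d=h] R)) ⋈[h=f] S) → 2

== RESULT ==
h | y | f | v
1 | p | 1 | r
1 | p | 1 | r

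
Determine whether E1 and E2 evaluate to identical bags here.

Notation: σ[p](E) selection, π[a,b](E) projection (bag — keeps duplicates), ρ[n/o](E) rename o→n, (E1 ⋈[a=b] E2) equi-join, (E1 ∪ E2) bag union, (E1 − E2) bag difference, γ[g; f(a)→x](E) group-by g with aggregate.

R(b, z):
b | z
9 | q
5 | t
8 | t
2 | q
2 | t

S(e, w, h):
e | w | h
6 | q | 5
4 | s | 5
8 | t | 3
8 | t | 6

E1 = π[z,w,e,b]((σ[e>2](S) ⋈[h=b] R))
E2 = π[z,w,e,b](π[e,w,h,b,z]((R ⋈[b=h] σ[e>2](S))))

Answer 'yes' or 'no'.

E1 per-node cardinality:
  S → 4
  σ[e>2](S) → 4
  R → 5
  (σ[e>2](S) ⋈[h=b] R) → 2
  π[z,w,e,b]((σ[e>2](S) ⋈[h=b] R)) → 2
E2 per-node cardinality:
  R → 5
  S → 4
  σ[e>2](S) → 4
  (R ⋈[b=h] σ[e>2](S)) → 2
  π[e,w,h,b,z]((R ⋈[b=h] σ[e>2](S))) → 2
  π[z,w,e,b](π[e,w,h,b,z]((R ⋈[b=h] σ[e>2](S)))) → 2

E1 and E2 produce the same multiset:
z | w | e | b
t | q | 6 | 5
t | s | 4 | 5

yes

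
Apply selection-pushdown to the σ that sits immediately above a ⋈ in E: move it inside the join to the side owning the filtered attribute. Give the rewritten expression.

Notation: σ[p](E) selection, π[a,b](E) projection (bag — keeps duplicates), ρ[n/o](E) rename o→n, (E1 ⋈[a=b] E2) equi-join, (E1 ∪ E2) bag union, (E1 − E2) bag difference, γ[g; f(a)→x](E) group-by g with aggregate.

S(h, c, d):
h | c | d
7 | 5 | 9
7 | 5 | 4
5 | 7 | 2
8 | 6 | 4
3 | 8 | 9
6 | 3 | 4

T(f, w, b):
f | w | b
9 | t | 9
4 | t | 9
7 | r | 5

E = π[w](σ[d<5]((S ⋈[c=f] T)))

σ filters on d, owned by the left side.
E' = π[w]((σ[d<5](S) ⋈[c=f] T))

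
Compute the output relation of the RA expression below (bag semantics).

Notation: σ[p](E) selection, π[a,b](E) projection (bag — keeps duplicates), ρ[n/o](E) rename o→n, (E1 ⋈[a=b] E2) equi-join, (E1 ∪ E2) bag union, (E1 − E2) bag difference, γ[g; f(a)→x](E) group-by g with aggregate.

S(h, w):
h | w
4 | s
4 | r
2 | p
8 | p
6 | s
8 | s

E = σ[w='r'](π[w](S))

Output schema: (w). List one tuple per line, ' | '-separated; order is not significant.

Stepwise |·|:
  S → 6
  π[w](S) → 6
  σ[w='r'](π[w](S)) → 1

== RESULT ==
w
r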